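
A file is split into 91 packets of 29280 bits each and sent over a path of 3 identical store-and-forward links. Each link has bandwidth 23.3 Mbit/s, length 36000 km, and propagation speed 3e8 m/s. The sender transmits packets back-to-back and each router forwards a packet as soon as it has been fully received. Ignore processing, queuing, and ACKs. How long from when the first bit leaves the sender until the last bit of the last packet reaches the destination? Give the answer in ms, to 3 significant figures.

Per-hop transmission t_tx = L/R = 29280/23300000 = 1.25665 ms.
Per-hop propagation t_prop = 36000000/300000000 = 120 ms.
Pipeline fill: first packet needs 3·t_tx to clear all hops; remaining 90 packets each add one t_tx.
Total = (3+91-1)·t_tx + 3·t_prop = 93·1.25665 + 3·120 = 477 ms.

477 ms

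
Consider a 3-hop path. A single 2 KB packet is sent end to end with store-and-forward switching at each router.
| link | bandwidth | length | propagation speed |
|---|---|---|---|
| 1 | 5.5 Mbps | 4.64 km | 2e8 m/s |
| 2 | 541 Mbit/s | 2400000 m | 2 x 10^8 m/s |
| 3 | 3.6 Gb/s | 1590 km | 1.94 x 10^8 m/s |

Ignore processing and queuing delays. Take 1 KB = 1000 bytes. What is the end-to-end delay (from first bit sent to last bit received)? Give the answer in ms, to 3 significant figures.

L = 16000 bits.
Transmission delays (L/R per hop): 2.90909, 0.0295749, 0.00444444 ms; sum = 2.94311 ms.
Propagation delays (d/s per hop): 0.0232, 12, 8.19588 ms; sum = 20.2191 ms.
End-to-end = 23.2 ms.

23.2 ms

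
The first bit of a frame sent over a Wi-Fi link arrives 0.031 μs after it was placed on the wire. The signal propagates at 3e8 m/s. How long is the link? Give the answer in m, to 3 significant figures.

d = s × t_prop = 300000000 × 3.1e-08 = 9.30 m.

9.30 m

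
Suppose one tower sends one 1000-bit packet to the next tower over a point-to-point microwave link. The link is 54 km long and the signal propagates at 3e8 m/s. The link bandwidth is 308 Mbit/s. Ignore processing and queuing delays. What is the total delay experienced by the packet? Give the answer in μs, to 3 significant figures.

Transmission delay = L/R = 1000 / 308000000 = 3.24675 μs.
Propagation delay = d/s = 54000 m / 300000000 m/s = 180 μs.
Total = 183 μs.

183 μs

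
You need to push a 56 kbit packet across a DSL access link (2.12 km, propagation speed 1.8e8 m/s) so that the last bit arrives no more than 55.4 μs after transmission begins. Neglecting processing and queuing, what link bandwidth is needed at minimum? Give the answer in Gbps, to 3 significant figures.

1.28 Gbps

Propagation delay = 2120 / 180000000 = 11.7778 μs.
Transmission budget = 55.4 − 11.7778 = 43.6222 μs.
R ≥ L / t_tx = 56000 bits / 4.36222e-05 s = 1.28 Gbps.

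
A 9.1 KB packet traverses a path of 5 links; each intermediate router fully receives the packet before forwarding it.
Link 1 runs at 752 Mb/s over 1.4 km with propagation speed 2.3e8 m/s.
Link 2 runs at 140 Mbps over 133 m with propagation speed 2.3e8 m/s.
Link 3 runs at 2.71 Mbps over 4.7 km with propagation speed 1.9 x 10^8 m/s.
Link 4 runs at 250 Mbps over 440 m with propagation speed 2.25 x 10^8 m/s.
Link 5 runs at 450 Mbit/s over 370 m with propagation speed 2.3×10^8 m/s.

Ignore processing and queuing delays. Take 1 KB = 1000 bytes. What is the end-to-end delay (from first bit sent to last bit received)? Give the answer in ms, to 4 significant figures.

27.97 ms

L = 72800 bits.
Transmission delays (L/R per hop): 0.0968085, 0.52, 26.8635, 0.2912, 0.161778 ms; sum = 27.9333 ms.
Propagation delays (d/s per hop): 0.00608696, 0.000578261, 0.0247368, 0.00195556, 0.0016087 ms; sum = 0.0349663 ms.
End-to-end = 27.97 ms.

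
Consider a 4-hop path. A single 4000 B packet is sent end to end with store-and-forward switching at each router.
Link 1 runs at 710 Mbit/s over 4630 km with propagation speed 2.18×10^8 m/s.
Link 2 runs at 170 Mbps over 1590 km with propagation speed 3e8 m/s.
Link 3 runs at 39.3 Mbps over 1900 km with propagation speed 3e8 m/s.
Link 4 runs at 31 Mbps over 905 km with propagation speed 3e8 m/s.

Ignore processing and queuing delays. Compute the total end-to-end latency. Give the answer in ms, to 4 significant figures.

37.97 ms

L = 4000 × 8 = 32000 bits.
Transmission delays (L/R per hop): 0.0450704, 0.188235, 0.814249, 1.03226 ms; sum = 2.07981 ms.
Propagation delays (d/s per hop): 21.2385, 5.3, 6.33333, 3.01667 ms; sum = 35.8885 ms.
End-to-end = 37.97 ms.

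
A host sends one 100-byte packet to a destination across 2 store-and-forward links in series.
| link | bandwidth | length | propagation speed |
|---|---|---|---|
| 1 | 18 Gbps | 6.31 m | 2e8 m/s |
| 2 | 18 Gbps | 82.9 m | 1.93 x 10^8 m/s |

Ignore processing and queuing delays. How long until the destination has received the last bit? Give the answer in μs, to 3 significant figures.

L = 100 × 8 = 800 bits.
Transmission delay per hop = L/R = 800/18000000000 = 0.0444444 μs; 2 hops → 0.0888889 μs.
Propagation delays (d/s per hop): 0.03155, 0.429534 μs; sum = 0.461084 μs.
End-to-end = 0.550 μs.

0.550 μs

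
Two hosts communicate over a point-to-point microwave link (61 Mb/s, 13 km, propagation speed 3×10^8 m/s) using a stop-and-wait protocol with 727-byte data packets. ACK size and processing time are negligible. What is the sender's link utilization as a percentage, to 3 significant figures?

t_tx = L/R = 5816/61000000 = 9.53443e-05 s.
t_prop = 13000/300000000 = 4.33333e-05 s; RTT = 8.66667e-05 s.
Cycle = t_tx + RTT = 0.000182011 s.
Utilization = t_tx / cycle = 9.53443e-05/0.000182011 = 52.4 %.

52.4 %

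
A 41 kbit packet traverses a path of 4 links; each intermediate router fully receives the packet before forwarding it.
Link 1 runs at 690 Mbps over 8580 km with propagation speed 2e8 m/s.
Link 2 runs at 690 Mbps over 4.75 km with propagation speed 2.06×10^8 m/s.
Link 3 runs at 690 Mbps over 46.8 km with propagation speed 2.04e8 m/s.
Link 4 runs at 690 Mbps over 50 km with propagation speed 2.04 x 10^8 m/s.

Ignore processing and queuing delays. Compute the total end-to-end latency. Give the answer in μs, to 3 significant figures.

L = 41000 bits.
Transmission delay per hop = L/R = 41000/690000000 = 59.4203 μs; 4 hops → 237.681 μs.
Propagation delays (d/s per hop): 42900, 23.0583, 229.412, 245.098 μs; sum = 43397.6 μs.
End-to-end = 43600 μs.

43600 μs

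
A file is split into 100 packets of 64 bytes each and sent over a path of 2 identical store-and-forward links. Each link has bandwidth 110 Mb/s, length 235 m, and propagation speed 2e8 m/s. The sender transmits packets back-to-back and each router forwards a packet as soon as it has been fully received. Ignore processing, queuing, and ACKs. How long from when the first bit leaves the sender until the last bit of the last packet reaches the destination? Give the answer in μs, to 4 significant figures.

472.5 μs

Per-hop transmission t_tx = L/R = 512/110000000 = 4.65455 μs.
Per-hop propagation t_prop = 235/200000000 = 1.175 μs.
Pipeline fill: first packet needs 2·t_tx to clear all hops; remaining 99 packets each add one t_tx.
Total = (2+100-1)·t_tx + 2·t_prop = 101·4.65455 + 2·1.175 = 472.5 μs.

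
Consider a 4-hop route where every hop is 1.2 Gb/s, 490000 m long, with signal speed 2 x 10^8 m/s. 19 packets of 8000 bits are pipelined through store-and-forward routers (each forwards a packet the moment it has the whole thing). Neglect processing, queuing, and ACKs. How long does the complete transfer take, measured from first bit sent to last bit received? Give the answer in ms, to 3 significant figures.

9.95 ms

Per-hop transmission t_tx = L/R = 8000/1200000000 = 0.00666667 ms.
Per-hop propagation t_prop = 490000/200000000 = 2.45 ms.
Pipeline fill: first packet needs 4·t_tx to clear all hops; remaining 18 packets each add one t_tx.
Total = (4+19-1)·t_tx + 4·t_prop = 22·0.00666667 + 4·2.45 = 9.95 ms.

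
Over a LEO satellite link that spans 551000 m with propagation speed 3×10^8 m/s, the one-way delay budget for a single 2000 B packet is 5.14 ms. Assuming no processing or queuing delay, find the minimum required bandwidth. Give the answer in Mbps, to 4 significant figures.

L = 16000 bits.
Propagation delay = 551000 / 300000000 = 1.83667 ms.
Transmission budget = 5.14 − 1.83667 = 3.30333 ms.
R ≥ L / t_tx = 16000 bits / 0.00330333 s = 4.844 Mbps.

4.844 Mbps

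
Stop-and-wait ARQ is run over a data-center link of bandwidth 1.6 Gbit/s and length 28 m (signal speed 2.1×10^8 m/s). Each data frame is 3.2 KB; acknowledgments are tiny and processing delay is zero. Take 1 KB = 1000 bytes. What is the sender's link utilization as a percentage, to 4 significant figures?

t_tx = L/R = 25600/1600000000 = 1.6e-05 s.
t_prop = 28/210000000 = 1.33333e-07 s; RTT = 2.66667e-07 s.
Cycle = t_tx + RTT = 1.62667e-05 s.
Utilization = t_tx / cycle = 1.6e-05/1.62667e-05 = 98.36 %.

98.36 %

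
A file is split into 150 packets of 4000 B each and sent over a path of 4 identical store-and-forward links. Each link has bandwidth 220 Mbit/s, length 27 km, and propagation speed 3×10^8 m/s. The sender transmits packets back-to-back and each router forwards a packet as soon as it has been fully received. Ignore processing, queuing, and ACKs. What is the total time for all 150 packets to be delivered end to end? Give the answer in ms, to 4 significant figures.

Per-hop transmission t_tx = L/R = 32000/220000000 = 0.145455 ms.
Per-hop propagation t_prop = 27000/300000000 = 0.09 ms.
Pipeline fill: first packet needs 4·t_tx to clear all hops; remaining 149 packets each add one t_tx.
Total = (4+150-1)·t_tx + 4·t_prop = 153·0.145455 + 4·0.09 = 22.61 ms.

22.61 ms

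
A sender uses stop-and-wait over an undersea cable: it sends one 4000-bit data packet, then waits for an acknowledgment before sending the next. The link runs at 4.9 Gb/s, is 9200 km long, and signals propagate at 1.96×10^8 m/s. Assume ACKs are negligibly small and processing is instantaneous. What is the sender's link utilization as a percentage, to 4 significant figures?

0.0008696 %

t_tx = L/R = 4000/4900000000 = 8.16327e-07 s.
t_prop = 9200000/196000000 = 0.0469388 s; RTT = 0.0938776 s.
Cycle = t_tx + RTT = 0.0938784 s.
Utilization = t_tx / cycle = 8.16327e-07/0.0938784 = 0.0008696 %.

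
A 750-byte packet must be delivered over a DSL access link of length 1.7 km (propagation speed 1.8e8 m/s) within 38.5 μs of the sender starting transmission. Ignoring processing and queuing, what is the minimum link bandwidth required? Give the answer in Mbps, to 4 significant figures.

L = 6000 bits.
Propagation delay = 1700 / 180000000 = 9.44444 μs.
Transmission budget = 38.5 − 9.44444 = 29.0556 μs.
R ≥ L / t_tx = 6000 bits / 2.90556e-05 s = 206.5 Mbps.

206.5 Mbps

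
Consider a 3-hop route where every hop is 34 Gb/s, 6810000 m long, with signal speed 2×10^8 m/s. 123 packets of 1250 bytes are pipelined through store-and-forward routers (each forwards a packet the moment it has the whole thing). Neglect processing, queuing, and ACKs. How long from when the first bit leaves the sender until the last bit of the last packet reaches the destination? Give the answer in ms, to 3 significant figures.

Per-hop transmission t_tx = L/R = 10000/34000000000 = 0.000294118 ms.
Per-hop propagation t_prop = 6810000/200000000 = 34.05 ms.
Pipeline fill: first packet needs 3·t_tx to clear all hops; remaining 122 packets each add one t_tx.
Total = (3+123-1)·t_tx + 3·t_prop = 125·0.000294118 + 3·34.05 = 102 ms.

102 ms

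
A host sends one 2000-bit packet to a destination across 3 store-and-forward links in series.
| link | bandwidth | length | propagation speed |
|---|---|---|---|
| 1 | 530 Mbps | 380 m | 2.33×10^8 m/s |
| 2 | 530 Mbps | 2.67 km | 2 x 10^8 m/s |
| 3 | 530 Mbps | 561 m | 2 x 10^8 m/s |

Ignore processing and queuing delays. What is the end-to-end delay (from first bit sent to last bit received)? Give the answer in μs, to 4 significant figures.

Transmission delay per hop = L/R = 2000/530000000 = 3.77358 μs; 3 hops → 11.3208 μs.
Propagation delays (d/s per hop): 1.6309, 13.35, 2.805 μs; sum = 17.7859 μs.
End-to-end = 29.11 μs.

29.11 μs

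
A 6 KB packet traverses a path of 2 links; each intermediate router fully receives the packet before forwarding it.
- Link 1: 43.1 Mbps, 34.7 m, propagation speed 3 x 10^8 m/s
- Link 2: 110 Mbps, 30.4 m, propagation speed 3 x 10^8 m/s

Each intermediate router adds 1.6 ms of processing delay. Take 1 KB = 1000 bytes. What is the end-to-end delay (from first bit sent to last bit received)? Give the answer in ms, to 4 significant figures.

L = 48000 bits.
Transmission delays (L/R per hop): 1.11369, 0.436364 ms; sum = 1.55005 ms.
Propagation delays (d/s per hop): 0.000115667, 0.000101333 ms; sum = 0.000217 ms.
Processing at 1 router(s): 1 × 1.6 ms = 1.6 ms.
End-to-end = 3.150 ms.

3.150 ms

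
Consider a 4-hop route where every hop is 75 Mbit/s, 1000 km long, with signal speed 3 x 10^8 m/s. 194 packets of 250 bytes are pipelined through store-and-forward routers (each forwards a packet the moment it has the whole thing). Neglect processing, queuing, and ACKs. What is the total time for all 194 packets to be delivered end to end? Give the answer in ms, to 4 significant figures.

18.59 ms

Per-hop transmission t_tx = L/R = 2000/75000000 = 0.0266667 ms.
Per-hop propagation t_prop = 1000000/300000000 = 3.33333 ms.
Pipeline fill: first packet needs 4·t_tx to clear all hops; remaining 193 packets each add one t_tx.
Total = (4+194-1)·t_tx + 4·t_prop = 197·0.0266667 + 4·3.33333 = 18.59 ms.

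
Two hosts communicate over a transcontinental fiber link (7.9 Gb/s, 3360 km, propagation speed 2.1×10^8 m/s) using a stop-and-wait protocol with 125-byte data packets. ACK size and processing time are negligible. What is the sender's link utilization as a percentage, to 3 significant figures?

0.000396 %

t_tx = L/R = 1000/7900000000 = 1.26582e-07 s.
t_prop = 3360000/210000000 = 0.016 s; RTT = 0.032 s.
Cycle = t_tx + RTT = 0.0320001 s.
Utilization = t_tx / cycle = 1.26582e-07/0.0320001 = 0.000396 %.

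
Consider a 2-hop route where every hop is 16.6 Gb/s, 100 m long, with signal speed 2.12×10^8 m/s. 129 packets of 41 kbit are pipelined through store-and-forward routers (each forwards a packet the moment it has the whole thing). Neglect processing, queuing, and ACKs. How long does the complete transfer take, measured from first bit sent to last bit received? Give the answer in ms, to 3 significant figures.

Per-hop transmission t_tx = L/R = 41000/1.66e+10 = 0.00246988 ms.
Per-hop propagation t_prop = 100/212000000 = 0.000471698 ms.
Pipeline fill: first packet needs 2·t_tx to clear all hops; remaining 128 packets each add one t_tx.
Total = (2+129-1)·t_tx + 2·t_prop = 130·0.00246988 + 2·0.000471698 = 0.322 ms.

0.322 ms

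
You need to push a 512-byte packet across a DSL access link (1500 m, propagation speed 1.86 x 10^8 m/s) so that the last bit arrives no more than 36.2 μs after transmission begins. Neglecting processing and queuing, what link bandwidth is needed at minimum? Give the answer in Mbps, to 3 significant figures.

146 Mbps

L = 4096 bits.
Propagation delay = 1500 / 186000000 = 8.06452 μs.
Transmission budget = 36.2 − 8.06452 = 28.1355 μs.
R ≥ L / t_tx = 4096 bits / 2.81355e-05 s = 146 Mbps.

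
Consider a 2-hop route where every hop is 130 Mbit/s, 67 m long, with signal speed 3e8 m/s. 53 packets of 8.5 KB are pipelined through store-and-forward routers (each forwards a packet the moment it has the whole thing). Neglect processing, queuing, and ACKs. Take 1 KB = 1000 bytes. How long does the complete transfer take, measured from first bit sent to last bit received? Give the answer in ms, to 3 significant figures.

28.2 ms

Per-hop transmission t_tx = L/R = 68000/130000000 = 0.523077 ms.
Per-hop propagation t_prop = 67/300000000 = 0.000223333 ms.
Pipeline fill: first packet needs 2·t_tx to clear all hops; remaining 52 packets each add one t_tx.
Total = (2+53-1)·t_tx + 2·t_prop = 54·0.523077 + 2·0.000223333 = 28.2 ms.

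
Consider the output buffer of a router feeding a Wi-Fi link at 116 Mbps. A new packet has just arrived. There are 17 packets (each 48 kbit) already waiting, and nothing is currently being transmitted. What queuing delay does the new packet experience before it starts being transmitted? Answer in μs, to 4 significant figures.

7034 μs

Each queued packet: L/R = 48000/116000000 = 413.793 μs.
17 queued → 7034.48 μs.
Queuing delay = 7034 μs.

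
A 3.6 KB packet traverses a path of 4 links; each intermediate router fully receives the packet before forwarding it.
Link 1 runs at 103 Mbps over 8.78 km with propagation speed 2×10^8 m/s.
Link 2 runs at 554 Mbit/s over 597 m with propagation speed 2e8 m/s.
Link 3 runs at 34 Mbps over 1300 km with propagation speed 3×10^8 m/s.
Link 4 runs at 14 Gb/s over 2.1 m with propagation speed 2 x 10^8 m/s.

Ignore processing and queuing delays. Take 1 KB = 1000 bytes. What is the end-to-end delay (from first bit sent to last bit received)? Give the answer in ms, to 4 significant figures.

5.561 ms

L = 28800 bits.
Transmission delays (L/R per hop): 0.279612, 0.0519856, 0.847059, 0.00205714 ms; sum = 1.18071 ms.
Propagation delays (d/s per hop): 0.0439, 0.002985, 4.33333, 1.05e-05 ms; sum = 4.38023 ms.
End-to-end = 5.561 ms.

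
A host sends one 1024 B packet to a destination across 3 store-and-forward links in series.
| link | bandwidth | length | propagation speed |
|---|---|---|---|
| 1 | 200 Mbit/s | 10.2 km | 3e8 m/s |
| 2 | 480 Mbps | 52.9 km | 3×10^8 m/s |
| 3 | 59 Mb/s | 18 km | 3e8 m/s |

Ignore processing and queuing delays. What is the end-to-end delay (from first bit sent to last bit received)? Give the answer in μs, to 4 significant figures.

L = 1024 × 8 = 8192 bits.
Transmission delays (L/R per hop): 40.96, 17.0667, 138.847 μs; sum = 196.874 μs.
Propagation delays (d/s per hop): 34, 176.333, 60 μs; sum = 270.333 μs.
End-to-end = 467.2 μs.

467.2 μs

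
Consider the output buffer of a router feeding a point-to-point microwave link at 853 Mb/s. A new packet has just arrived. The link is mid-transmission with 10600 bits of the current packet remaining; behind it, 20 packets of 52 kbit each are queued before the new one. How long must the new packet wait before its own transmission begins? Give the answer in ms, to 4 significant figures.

1.232 ms

Each queued packet: L/R = 52000/853000000 = 0.0609613 ms.
20 queued → 1.21923 ms.
Plus remaining 10600 bits of current packet: 0.0124267 ms.
Queuing delay = 1.232 ms.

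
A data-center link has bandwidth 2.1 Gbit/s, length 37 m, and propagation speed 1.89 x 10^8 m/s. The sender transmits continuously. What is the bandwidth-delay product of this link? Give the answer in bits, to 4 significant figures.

411.1 bits

Propagation delay = 37 / 189000000 = 1.95767e-07 s.
BDP = R × t_prop = 2100000000 × 1.95767e-07 = 411.111 bits.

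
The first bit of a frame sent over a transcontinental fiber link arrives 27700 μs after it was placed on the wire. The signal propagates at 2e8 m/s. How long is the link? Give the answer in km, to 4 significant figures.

5540 km

d = s × t_prop = 200000000 × 0.0277 = 5540 km.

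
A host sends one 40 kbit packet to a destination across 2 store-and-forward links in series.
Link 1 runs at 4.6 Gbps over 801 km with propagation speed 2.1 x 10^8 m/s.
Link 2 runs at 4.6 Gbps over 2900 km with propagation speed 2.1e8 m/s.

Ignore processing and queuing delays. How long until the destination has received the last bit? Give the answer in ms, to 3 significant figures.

17.6 ms

L = 40000 bits.
Transmission delay per hop = L/R = 40000/4600000000 = 0.00869565 ms; 2 hops → 0.0173913 ms.
Propagation delays (d/s per hop): 3.81429, 13.8095 ms; sum = 17.6238 ms.
End-to-end = 17.6 ms.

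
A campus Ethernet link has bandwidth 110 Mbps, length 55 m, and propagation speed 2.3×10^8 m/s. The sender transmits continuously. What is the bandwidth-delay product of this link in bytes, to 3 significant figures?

Propagation delay = 55 / 2.3e+08 = 2.3913e-07 s.
BDP = R × t_prop = 110000000 × 2.3913e-07 = 26.3043 bits.
In bytes: 26.3043/8 = 3.29 bytes.

3.29 bytes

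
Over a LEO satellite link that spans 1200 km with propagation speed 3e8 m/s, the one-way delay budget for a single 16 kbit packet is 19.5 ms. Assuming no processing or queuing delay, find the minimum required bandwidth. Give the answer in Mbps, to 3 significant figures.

Propagation delay = 1200000 / 300000000 = 4 ms.
Transmission budget = 19.5 − 4 = 15.5 ms.
R ≥ L / t_tx = 16000 bits / 0.0155 s = 1.03 Mbps.

1.03 Mbps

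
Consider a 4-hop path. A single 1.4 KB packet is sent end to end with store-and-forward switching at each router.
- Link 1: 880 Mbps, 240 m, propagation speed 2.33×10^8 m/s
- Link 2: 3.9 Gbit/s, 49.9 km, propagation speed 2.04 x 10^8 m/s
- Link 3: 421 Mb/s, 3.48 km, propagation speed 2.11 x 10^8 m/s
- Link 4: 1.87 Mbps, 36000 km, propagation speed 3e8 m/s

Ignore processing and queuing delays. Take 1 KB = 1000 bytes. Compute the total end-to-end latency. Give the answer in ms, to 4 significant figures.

L = 11200 bits.
Transmission delays (L/R per hop): 0.0127273, 0.00287179, 0.0266033, 5.9893 ms; sum = 6.03151 ms.
Propagation delays (d/s per hop): 0.00103004, 0.244608, 0.0164929, 120 ms; sum = 120.262 ms.
End-to-end = 126.3 ms.

126.3 ms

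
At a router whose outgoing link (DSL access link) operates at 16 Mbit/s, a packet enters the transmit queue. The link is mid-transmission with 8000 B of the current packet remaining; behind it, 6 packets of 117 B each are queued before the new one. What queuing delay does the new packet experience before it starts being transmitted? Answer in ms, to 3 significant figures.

Each queued packet: L/R = 936/16000000 = 0.0585 ms.
6 queued → 0.351 ms.
Plus remaining 64000 bits of current packet: 4 ms.
Queuing delay = 4.35 ms.

4.35 ms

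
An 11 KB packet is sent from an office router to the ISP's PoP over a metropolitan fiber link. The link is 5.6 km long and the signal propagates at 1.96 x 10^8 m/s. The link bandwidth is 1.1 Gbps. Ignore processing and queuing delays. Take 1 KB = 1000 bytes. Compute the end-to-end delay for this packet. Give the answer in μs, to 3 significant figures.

L = 88000 bits.
Transmission delay = L/R = 88000 / 1100000000 = 80 μs.
Propagation delay = d/s = 5600 m / 196000000 m/s = 28.5714 μs.
Total = 109 μs.

109 μs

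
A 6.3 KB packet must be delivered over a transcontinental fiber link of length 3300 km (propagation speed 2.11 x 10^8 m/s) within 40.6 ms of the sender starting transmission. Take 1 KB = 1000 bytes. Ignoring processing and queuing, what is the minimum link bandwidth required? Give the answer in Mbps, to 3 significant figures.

L = 50400 bits.
Propagation delay = 3300000 / 211000000 = 15.6398 ms.
Transmission budget = 40.6 − 15.6398 = 24.9602 ms.
R ≥ L / t_tx = 50400 bits / 0.0249602 s = 2.02 Mbps.

2.02 Mbps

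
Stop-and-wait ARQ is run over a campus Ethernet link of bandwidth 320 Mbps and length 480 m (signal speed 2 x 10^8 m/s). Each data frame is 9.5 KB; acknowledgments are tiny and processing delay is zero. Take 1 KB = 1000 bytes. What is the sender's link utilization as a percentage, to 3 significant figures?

t_tx = L/R = 76000/320000000 = 0.0002375 s.
t_prop = 480/200000000 = 2.4e-06 s; RTT = 4.8e-06 s.
Cycle = t_tx + RTT = 0.0002423 s.
Utilization = t_tx / cycle = 0.0002375/0.0002423 = 98.0 %.

98.0 %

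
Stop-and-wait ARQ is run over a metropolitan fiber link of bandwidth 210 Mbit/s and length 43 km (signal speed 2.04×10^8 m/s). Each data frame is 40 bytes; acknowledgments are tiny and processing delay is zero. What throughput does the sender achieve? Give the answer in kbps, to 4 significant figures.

756.3 kbps

t_tx = L/R = 320/210000000 = 1.52381e-06 s.
t_prop = 43000/204000000 = 0.000210784 s; RTT = 0.000421569 s.
Cycle = t_tx + RTT = 0.000423092 s.
Throughput = L / cycle = 320 / 0.000423092 = 756.3 kbps.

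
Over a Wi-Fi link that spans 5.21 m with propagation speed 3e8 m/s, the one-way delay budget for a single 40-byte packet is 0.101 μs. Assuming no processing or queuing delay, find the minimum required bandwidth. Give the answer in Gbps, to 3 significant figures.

3.83 Gbps

L = 320 bits.
Propagation delay = 5.21 / 300000000 = 0.0173667 μs.
Transmission budget = 0.101 − 0.0173667 = 0.0836333 μs.
R ≥ L / t_tx = 320 bits / 8.36333e-08 s = 3.83 Gbps.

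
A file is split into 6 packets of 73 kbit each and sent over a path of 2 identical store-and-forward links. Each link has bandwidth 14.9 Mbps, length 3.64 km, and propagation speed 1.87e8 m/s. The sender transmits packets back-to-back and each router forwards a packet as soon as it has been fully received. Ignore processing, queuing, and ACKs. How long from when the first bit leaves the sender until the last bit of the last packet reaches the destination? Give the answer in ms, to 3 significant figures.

Per-hop transmission t_tx = L/R = 73000/14900000 = 4.89933 ms.
Per-hop propagation t_prop = 3640/187000000 = 0.0194652 ms.
Pipeline fill: first packet needs 2·t_tx to clear all hops; remaining 5 packets each add one t_tx.
Total = (2+6-1)·t_tx + 2·t_prop = 7·4.89933 + 2·0.0194652 = 34.3 ms.

34.3 ms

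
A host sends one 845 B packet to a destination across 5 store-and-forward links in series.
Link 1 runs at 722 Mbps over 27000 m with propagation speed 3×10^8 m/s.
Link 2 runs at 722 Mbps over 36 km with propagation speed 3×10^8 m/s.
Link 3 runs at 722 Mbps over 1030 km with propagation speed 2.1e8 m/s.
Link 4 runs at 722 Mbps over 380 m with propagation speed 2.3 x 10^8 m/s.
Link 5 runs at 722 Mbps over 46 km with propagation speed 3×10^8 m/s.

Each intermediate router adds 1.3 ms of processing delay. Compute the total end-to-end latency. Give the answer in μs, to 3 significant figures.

10500 μs

L = 845 × 8 = 6760 bits.
Transmission delay per hop = L/R = 6760/722000000 = 9.36288 μs; 5 hops → 46.8144 μs.
Propagation delays (d/s per hop): 90, 120, 4904.76, 1.65217, 153.333 μs; sum = 5269.75 μs.
Processing at 4 router(s): 4 × 1.3 ms = 5200 μs.
End-to-end = 10500 μs.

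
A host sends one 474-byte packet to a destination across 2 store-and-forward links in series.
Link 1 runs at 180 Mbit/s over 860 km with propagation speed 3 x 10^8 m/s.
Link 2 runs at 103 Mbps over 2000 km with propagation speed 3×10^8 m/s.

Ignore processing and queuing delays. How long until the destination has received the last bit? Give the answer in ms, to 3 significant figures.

9.59 ms

L = 474 × 8 = 3792 bits.
Transmission delays (L/R per hop): 0.0210667, 0.0368155 ms; sum = 0.0578822 ms.
Propagation delays (d/s per hop): 2.86667, 6.66667 ms; sum = 9.53333 ms.
End-to-end = 9.59 ms.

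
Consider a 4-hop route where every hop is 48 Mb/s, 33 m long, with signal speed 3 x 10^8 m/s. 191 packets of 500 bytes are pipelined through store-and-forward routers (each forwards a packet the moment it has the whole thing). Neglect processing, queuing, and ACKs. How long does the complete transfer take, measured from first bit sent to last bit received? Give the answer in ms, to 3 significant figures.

Per-hop transmission t_tx = L/R = 4000/48000000 = 0.0833333 ms.
Per-hop propagation t_prop = 33/300000000 = 0.00011 ms.
Pipeline fill: first packet needs 4·t_tx to clear all hops; remaining 190 packets each add one t_tx.
Total = (4+191-1)·t_tx + 4·t_prop = 194·0.0833333 + 4·0.00011 = 16.2 ms.

16.2 ms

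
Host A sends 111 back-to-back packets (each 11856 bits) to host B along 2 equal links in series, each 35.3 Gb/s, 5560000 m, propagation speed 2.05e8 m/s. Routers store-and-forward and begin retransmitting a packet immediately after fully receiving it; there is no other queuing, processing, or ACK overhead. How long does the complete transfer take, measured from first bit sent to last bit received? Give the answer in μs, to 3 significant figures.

Per-hop transmission t_tx = L/R = 11856/35300000000 = 0.335864 μs.
Per-hop propagation t_prop = 5560000/2.05e+08 = 27122 μs.
Pipeline fill: first packet needs 2·t_tx to clear all hops; remaining 110 packets each add one t_tx.
Total = (2+111-1)·t_tx + 2·t_prop = 112·0.335864 + 2·27122 = 54300 μs.

54300 μs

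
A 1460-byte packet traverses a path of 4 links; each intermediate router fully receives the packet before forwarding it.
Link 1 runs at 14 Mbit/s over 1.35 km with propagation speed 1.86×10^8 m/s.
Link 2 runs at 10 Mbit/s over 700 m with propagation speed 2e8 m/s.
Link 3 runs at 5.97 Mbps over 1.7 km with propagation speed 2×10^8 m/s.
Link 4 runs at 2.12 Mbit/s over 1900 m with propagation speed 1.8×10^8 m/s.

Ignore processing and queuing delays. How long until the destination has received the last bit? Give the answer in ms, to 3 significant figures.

9.50 ms

L = 1460 × 8 = 11680 bits.
Transmission delays (L/R per hop): 0.834286, 1.168, 1.95645, 5.50943 ms; sum = 9.46817 ms.
Propagation delays (d/s per hop): 0.00725806, 0.0035, 0.0085, 0.0105556 ms; sum = 0.0298136 ms.
End-to-end = 9.50 ms.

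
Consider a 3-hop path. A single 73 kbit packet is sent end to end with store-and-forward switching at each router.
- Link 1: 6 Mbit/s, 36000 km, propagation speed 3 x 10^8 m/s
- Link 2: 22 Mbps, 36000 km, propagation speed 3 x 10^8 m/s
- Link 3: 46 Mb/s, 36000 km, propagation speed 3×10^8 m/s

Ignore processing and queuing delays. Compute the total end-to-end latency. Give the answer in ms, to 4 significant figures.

L = 73000 bits.
Transmission delays (L/R per hop): 12.1667, 3.31818, 1.58696 ms; sum = 17.0718 ms.
Propagation delays (d/s per hop): 120, 120, 120 ms; sum = 360 ms.
End-to-end = 377.1 ms.

377.1 ms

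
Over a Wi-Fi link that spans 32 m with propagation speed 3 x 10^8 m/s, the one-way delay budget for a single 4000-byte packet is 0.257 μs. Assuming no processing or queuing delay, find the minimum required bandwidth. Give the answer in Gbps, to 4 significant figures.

212.9 Gbps

L = 32000 bits.
Propagation delay = 32 / 300000000 = 0.106667 μs.
Transmission budget = 0.257 − 0.106667 = 0.150333 μs.
R ≥ L / t_tx = 32000 bits / 1.50333e-07 s = 212.9 Gbps.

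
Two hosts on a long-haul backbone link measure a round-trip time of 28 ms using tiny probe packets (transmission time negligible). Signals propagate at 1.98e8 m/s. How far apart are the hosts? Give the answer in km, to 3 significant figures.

2770 km

One-way propagation = RTT/2 = 14 ms.
d = s × t = 198000000 × 0.014 = 2770 km.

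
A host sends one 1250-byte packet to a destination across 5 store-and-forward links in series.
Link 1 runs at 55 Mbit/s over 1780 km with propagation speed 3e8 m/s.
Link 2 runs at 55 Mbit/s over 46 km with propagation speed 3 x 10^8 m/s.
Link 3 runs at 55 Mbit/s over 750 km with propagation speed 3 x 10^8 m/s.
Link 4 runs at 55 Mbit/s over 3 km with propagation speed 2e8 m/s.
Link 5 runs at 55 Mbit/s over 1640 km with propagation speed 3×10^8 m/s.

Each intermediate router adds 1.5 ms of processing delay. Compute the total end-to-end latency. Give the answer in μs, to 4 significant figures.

20980 μs

L = 1250 × 8 = 10000 bits.
Transmission delay per hop = L/R = 10000/55000000 = 181.818 μs; 5 hops → 909.091 μs.
Propagation delays (d/s per hop): 5933.33, 153.333, 2500, 15, 5466.67 μs; sum = 14068.3 μs.
Processing at 4 router(s): 4 × 1.5 ms = 6000 μs.
End-to-end = 20980 μs.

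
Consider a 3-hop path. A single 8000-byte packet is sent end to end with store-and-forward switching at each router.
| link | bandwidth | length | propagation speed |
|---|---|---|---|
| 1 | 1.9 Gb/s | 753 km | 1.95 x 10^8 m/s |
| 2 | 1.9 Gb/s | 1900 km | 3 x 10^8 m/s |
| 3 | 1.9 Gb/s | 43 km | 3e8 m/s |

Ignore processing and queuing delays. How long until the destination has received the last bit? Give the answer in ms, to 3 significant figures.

10.4 ms

L = 8000 × 8 = 64000 bits.
Transmission delay per hop = L/R = 64000/1900000000 = 0.0336842 ms; 3 hops → 0.101053 ms.
Propagation delays (d/s per hop): 3.86154, 6.33333, 0.143333 ms; sum = 10.3382 ms.
End-to-end = 10.4 ms.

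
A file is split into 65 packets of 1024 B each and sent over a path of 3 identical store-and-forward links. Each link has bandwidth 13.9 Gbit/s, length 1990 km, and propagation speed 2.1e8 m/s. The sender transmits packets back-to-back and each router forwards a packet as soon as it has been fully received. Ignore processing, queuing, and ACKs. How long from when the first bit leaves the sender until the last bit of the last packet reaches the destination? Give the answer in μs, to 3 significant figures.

Per-hop transmission t_tx = L/R = 8192/13900000000 = 0.589353 μs.
Per-hop propagation t_prop = 1990000/210000000 = 9476.19 μs.
Pipeline fill: first packet needs 3·t_tx to clear all hops; remaining 64 packets each add one t_tx.
Total = (3+65-1)·t_tx + 3·t_prop = 67·0.589353 + 3·9476.19 = 28500 μs.

28500 μs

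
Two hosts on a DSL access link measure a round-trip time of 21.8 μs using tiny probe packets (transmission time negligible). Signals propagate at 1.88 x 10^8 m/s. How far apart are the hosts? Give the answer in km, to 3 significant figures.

2.05 km

One-way propagation = RTT/2 = 10.9 μs.
d = s × t = 188000000 × 1.09e-05 = 2.05 km.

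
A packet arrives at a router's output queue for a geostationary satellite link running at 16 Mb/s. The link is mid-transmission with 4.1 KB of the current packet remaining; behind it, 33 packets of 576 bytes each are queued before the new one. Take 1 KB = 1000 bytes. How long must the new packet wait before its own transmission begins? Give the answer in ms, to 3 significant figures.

11.6 ms

Each queued packet: L/R = 4608/16000000 = 0.288 ms.
33 queued → 9.504 ms.
Plus remaining 32800 bits of current packet: 2.05 ms.
Queuing delay = 11.6 ms.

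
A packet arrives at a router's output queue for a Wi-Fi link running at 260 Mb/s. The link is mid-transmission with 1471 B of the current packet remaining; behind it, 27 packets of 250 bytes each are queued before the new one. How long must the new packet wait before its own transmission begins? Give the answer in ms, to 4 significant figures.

0.2530 ms

Each queued packet: L/R = 2000/260000000 = 0.00769231 ms.
27 queued → 0.207692 ms.
Plus remaining 11768 bits of current packet: 0.0452615 ms.
Queuing delay = 0.2530 ms.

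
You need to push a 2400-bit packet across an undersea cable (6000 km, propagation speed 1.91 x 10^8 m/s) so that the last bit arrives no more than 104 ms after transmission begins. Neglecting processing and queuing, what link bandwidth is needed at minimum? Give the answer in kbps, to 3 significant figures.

33.1 kbps

Propagation delay = 6000000 / 191000000 = 31.4136 ms.
Transmission budget = 104 − 31.4136 = 72.5864 ms.
R ≥ L / t_tx = 2400 bits / 0.0725864 s = 33.1 kbps.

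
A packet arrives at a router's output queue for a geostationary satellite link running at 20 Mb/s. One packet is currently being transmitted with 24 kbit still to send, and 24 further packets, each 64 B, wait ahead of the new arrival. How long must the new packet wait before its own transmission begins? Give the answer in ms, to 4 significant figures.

1.814 ms

Each queued packet: L/R = 512/20000000 = 0.0256 ms.
24 queued → 0.6144 ms.
Plus remaining 24000 bits of current packet: 1.2 ms.
Queuing delay = 1.814 ms.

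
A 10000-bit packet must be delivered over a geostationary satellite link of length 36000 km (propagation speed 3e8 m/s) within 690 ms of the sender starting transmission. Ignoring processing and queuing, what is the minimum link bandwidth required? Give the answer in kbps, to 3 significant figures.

Propagation delay = 36000000 / 300000000 = 120 ms.
Transmission budget = 690 − 120 = 570 ms.
R ≥ L / t_tx = 10000 bits / 0.57 s = 17.5 kbps.

17.5 kbps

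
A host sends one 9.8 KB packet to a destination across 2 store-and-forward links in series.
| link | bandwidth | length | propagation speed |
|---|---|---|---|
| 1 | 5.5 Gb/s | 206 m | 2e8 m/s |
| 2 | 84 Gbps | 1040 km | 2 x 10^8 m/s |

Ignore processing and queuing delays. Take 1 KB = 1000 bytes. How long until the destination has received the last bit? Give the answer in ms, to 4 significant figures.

L = 78400 bits.
Transmission delays (L/R per hop): 0.0142545, 0.000933333 ms; sum = 0.0151879 ms.
Propagation delays (d/s per hop): 0.00103, 5.2 ms; sum = 5.20103 ms.
End-to-end = 5.216 ms.

5.216 ms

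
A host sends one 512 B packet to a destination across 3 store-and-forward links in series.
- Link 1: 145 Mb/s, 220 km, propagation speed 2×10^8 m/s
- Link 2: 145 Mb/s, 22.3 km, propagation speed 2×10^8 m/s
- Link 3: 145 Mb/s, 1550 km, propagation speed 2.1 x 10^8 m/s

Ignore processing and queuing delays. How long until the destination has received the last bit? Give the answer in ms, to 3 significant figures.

L = 512 × 8 = 4096 bits.
Transmission delay per hop = L/R = 4096/145000000 = 0.0282483 ms; 3 hops → 0.0847448 ms.
Propagation delays (d/s per hop): 1.1, 0.1115, 7.38095 ms; sum = 8.59245 ms.
End-to-end = 8.68 ms.

8.68 ms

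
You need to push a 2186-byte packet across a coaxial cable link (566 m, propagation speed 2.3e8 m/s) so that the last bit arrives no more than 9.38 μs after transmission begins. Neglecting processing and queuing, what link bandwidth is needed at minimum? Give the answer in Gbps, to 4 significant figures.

2.527 Gbps

L = 17488 bits.
Propagation delay = 566 / 2.3e+08 = 2.46087 μs.
Transmission budget = 9.38 − 2.46087 = 6.91913 μs.
R ≥ L / t_tx = 17488 bits / 6.91913e-06 s = 2.527 Gbps.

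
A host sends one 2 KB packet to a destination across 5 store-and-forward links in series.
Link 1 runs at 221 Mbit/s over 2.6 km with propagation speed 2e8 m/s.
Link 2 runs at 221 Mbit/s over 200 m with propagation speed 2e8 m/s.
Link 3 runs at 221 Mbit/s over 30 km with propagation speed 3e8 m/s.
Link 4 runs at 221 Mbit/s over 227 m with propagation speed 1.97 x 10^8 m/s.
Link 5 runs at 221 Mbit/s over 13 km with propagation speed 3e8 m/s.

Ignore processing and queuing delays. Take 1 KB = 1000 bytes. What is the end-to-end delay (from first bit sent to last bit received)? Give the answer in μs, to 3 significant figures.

L = 16000 bits.
Transmission delay per hop = L/R = 16000/221000000 = 72.3982 μs; 5 hops → 361.991 μs.
Propagation delays (d/s per hop): 13, 1, 100, 1.15228, 43.3333 μs; sum = 158.486 μs.
End-to-end = 520 μs.

520 μs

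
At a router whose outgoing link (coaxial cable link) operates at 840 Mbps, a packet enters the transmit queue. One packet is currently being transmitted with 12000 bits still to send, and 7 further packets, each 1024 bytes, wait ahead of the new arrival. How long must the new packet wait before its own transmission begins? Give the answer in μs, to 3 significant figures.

82.6 μs

Each queued packet: L/R = 8192/840000000 = 9.75238 μs.
7 queued → 68.2667 μs.
Plus remaining 12000 bits of current packet: 14.2857 μs.
Queuing delay = 82.6 μs.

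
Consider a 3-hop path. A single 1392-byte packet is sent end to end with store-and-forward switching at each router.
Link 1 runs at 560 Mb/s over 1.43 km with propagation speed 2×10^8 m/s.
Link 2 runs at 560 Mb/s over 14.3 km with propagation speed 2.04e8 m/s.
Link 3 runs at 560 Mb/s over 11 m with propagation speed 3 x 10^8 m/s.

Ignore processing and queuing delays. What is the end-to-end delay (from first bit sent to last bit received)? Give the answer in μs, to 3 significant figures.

L = 1392 × 8 = 11136 bits.
Transmission delay per hop = L/R = 11136/560000000 = 19.8857 μs; 3 hops → 59.6571 μs.
Propagation delays (d/s per hop): 7.15, 70.098, 0.0366667 μs; sum = 77.2847 μs.
End-to-end = 137 μs.

137 μs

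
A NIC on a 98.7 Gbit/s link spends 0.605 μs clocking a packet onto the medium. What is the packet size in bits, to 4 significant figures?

59710 bits

L = R × t_tx = 98700000000 b/s × 6.05e-07 s = 59713.5 bits.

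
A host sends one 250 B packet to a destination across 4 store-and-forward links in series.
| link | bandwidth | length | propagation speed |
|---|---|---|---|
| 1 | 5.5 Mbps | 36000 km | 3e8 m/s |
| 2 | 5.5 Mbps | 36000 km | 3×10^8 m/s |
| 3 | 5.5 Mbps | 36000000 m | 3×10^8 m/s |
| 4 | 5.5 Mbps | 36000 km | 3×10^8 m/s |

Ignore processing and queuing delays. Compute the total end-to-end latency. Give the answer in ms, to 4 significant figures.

L = 250 × 8 = 2000 bits.
Transmission delay per hop = L/R = 2000/5500000 = 0.363636 ms; 4 hops → 1.45455 ms.
Propagation delays (d/s per hop): 120, 120, 120, 120 ms; sum = 480 ms.
End-to-end = 481.5 ms.

481.5 ms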